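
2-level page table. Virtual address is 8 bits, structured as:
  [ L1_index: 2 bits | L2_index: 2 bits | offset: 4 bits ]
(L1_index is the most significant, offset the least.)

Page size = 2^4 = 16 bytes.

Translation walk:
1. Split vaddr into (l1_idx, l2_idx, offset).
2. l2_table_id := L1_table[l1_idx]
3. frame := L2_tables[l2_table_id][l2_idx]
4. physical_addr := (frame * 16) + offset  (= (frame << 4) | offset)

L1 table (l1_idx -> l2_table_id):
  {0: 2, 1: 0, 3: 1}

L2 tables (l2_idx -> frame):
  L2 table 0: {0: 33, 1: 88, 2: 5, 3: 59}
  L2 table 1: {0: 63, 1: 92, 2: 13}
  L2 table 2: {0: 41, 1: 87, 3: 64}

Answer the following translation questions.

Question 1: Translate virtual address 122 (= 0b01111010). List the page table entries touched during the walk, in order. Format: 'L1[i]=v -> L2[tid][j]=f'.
Answer: L1[1]=0 -> L2[0][3]=59

Derivation:
vaddr = 122 = 0b01111010
Split: l1_idx=1, l2_idx=3, offset=10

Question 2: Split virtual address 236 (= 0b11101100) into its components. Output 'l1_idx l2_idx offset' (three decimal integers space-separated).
Answer: 3 2 12

Derivation:
vaddr = 236 = 0b11101100
  top 2 bits -> l1_idx = 3
  next 2 bits -> l2_idx = 2
  bottom 4 bits -> offset = 12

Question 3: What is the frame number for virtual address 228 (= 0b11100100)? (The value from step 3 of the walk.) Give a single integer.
vaddr = 228: l1_idx=3, l2_idx=2
L1[3] = 1; L2[1][2] = 13

Answer: 13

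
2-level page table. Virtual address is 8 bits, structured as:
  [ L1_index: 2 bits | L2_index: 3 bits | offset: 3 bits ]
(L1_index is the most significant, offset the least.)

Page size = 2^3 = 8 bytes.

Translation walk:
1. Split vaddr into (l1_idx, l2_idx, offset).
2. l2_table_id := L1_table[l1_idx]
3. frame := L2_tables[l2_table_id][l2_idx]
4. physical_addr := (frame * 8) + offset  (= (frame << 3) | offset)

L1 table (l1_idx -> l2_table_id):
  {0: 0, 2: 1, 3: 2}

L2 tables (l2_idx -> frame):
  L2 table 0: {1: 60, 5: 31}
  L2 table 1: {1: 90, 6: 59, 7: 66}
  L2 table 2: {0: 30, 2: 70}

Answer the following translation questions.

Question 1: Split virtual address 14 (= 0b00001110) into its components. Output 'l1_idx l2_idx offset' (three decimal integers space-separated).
vaddr = 14 = 0b00001110
  top 2 bits -> l1_idx = 0
  next 3 bits -> l2_idx = 1
  bottom 3 bits -> offset = 6

Answer: 0 1 6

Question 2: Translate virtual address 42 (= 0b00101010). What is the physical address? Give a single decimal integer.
vaddr = 42 = 0b00101010
Split: l1_idx=0, l2_idx=5, offset=2
L1[0] = 0
L2[0][5] = 31
paddr = 31 * 8 + 2 = 250

Answer: 250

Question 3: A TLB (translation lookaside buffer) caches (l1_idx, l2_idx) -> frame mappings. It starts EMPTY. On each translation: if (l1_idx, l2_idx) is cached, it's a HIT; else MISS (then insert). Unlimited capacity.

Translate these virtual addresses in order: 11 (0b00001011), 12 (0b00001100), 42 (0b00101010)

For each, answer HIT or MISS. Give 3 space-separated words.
Answer: MISS HIT MISS

Derivation:
vaddr=11: (0,1) not in TLB -> MISS, insert
vaddr=12: (0,1) in TLB -> HIT
vaddr=42: (0,5) not in TLB -> MISS, insert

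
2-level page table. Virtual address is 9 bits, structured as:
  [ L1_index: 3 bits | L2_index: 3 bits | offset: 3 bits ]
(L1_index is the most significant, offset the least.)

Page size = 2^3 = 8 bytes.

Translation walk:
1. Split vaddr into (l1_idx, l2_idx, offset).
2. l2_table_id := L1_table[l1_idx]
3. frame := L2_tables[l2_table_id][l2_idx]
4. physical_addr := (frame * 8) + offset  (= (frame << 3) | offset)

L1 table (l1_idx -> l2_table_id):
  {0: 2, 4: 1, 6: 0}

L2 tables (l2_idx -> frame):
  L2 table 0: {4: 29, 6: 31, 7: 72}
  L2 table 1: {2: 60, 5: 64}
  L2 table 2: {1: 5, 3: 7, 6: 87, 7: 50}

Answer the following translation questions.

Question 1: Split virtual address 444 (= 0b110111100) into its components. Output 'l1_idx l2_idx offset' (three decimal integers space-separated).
vaddr = 444 = 0b110111100
  top 3 bits -> l1_idx = 6
  next 3 bits -> l2_idx = 7
  bottom 3 bits -> offset = 4

Answer: 6 7 4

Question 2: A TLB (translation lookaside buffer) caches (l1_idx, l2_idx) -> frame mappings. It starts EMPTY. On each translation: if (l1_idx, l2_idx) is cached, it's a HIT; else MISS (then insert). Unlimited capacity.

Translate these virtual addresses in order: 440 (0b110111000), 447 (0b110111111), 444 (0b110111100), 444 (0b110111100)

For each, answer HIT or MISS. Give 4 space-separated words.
Answer: MISS HIT HIT HIT

Derivation:
vaddr=440: (6,7) not in TLB -> MISS, insert
vaddr=447: (6,7) in TLB -> HIT
vaddr=444: (6,7) in TLB -> HIT
vaddr=444: (6,7) in TLB -> HIT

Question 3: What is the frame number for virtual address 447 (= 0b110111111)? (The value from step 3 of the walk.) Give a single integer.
Answer: 72

Derivation:
vaddr = 447: l1_idx=6, l2_idx=7
L1[6] = 0; L2[0][7] = 72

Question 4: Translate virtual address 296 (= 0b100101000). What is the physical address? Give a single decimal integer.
vaddr = 296 = 0b100101000
Split: l1_idx=4, l2_idx=5, offset=0
L1[4] = 1
L2[1][5] = 64
paddr = 64 * 8 + 0 = 512

Answer: 512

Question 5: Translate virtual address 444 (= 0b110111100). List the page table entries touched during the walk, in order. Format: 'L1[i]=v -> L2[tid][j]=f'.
vaddr = 444 = 0b110111100
Split: l1_idx=6, l2_idx=7, offset=4

Answer: L1[6]=0 -> L2[0][7]=72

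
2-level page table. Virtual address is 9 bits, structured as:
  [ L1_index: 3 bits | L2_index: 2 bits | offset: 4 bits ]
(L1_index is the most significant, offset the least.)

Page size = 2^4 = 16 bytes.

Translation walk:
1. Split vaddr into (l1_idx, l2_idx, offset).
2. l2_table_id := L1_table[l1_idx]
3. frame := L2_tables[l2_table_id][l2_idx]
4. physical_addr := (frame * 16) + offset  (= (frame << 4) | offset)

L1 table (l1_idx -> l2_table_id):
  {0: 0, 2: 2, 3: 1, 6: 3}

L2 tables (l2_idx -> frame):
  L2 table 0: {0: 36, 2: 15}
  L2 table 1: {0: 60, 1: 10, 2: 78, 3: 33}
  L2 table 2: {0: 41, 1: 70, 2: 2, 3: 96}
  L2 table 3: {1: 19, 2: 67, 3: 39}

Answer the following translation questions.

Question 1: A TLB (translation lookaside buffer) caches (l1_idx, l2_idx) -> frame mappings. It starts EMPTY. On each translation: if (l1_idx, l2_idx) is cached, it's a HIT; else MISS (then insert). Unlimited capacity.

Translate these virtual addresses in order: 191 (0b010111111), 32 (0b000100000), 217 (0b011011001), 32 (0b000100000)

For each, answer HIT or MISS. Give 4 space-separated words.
vaddr=191: (2,3) not in TLB -> MISS, insert
vaddr=32: (0,2) not in TLB -> MISS, insert
vaddr=217: (3,1) not in TLB -> MISS, insert
vaddr=32: (0,2) in TLB -> HIT

Answer: MISS MISS MISS HIT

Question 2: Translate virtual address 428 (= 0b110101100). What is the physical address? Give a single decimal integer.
vaddr = 428 = 0b110101100
Split: l1_idx=6, l2_idx=2, offset=12
L1[6] = 3
L2[3][2] = 67
paddr = 67 * 16 + 12 = 1084

Answer: 1084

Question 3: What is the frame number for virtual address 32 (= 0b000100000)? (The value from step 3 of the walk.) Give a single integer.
Answer: 15

Derivation:
vaddr = 32: l1_idx=0, l2_idx=2
L1[0] = 0; L2[0][2] = 15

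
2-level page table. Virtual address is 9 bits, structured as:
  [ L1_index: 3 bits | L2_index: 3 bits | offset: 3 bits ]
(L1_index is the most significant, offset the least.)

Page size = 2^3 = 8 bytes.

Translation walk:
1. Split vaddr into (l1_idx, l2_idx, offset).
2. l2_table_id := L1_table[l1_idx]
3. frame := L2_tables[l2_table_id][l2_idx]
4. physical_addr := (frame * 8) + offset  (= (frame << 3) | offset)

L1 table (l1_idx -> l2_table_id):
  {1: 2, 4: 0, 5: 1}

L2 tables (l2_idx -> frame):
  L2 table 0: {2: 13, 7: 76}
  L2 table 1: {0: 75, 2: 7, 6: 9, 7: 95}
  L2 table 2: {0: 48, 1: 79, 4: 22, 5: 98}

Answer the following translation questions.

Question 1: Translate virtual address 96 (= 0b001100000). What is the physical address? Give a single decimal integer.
Answer: 176

Derivation:
vaddr = 96 = 0b001100000
Split: l1_idx=1, l2_idx=4, offset=0
L1[1] = 2
L2[2][4] = 22
paddr = 22 * 8 + 0 = 176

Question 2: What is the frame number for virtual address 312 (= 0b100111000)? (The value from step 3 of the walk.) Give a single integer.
vaddr = 312: l1_idx=4, l2_idx=7
L1[4] = 0; L2[0][7] = 76

Answer: 76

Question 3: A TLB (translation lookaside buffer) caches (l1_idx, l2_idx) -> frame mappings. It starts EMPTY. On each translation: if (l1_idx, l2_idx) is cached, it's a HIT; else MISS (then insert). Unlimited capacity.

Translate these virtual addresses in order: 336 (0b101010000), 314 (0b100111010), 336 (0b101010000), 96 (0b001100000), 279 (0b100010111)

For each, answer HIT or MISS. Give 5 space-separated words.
Answer: MISS MISS HIT MISS MISS

Derivation:
vaddr=336: (5,2) not in TLB -> MISS, insert
vaddr=314: (4,7) not in TLB -> MISS, insert
vaddr=336: (5,2) in TLB -> HIT
vaddr=96: (1,4) not in TLB -> MISS, insert
vaddr=279: (4,2) not in TLB -> MISS, insert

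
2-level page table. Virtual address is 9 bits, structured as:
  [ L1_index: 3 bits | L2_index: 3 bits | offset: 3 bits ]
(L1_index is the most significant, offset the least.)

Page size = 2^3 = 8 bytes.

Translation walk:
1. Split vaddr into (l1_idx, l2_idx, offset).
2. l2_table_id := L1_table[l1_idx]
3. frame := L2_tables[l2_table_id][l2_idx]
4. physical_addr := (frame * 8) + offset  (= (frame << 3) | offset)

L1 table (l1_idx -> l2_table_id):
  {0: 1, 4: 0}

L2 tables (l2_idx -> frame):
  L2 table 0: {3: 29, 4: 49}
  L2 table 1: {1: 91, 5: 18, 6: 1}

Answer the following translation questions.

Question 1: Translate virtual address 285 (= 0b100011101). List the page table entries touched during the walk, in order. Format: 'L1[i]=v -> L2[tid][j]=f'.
vaddr = 285 = 0b100011101
Split: l1_idx=4, l2_idx=3, offset=5

Answer: L1[4]=0 -> L2[0][3]=29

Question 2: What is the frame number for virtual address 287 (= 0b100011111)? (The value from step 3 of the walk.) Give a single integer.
Answer: 29

Derivation:
vaddr = 287: l1_idx=4, l2_idx=3
L1[4] = 0; L2[0][3] = 29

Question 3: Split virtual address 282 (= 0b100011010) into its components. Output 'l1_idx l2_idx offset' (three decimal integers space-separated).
Answer: 4 3 2

Derivation:
vaddr = 282 = 0b100011010
  top 3 bits -> l1_idx = 4
  next 3 bits -> l2_idx = 3
  bottom 3 bits -> offset = 2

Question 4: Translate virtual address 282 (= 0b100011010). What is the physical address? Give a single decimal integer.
vaddr = 282 = 0b100011010
Split: l1_idx=4, l2_idx=3, offset=2
L1[4] = 0
L2[0][3] = 29
paddr = 29 * 8 + 2 = 234

Answer: 234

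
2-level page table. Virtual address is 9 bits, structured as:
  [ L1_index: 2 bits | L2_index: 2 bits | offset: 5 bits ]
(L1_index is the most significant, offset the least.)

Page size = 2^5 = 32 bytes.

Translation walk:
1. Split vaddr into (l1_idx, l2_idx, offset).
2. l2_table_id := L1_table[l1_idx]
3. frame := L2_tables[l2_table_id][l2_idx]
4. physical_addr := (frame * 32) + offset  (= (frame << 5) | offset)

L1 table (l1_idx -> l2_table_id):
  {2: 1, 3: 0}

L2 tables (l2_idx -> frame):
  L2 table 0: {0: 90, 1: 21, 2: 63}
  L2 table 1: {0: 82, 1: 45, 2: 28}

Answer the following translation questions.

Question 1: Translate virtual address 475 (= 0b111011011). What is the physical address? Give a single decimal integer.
vaddr = 475 = 0b111011011
Split: l1_idx=3, l2_idx=2, offset=27
L1[3] = 0
L2[0][2] = 63
paddr = 63 * 32 + 27 = 2043

Answer: 2043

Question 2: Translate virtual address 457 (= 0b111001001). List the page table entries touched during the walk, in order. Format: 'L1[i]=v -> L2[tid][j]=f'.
vaddr = 457 = 0b111001001
Split: l1_idx=3, l2_idx=2, offset=9

Answer: L1[3]=0 -> L2[0][2]=63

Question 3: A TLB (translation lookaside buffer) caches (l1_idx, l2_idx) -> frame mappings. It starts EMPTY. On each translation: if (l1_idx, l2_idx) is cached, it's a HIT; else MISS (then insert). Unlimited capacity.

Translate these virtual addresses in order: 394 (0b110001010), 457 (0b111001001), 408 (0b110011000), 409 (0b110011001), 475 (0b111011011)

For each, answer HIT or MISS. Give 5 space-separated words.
Answer: MISS MISS HIT HIT HIT

Derivation:
vaddr=394: (3,0) not in TLB -> MISS, insert
vaddr=457: (3,2) not in TLB -> MISS, insert
vaddr=408: (3,0) in TLB -> HIT
vaddr=409: (3,0) in TLB -> HIT
vaddr=475: (3,2) in TLB -> HIT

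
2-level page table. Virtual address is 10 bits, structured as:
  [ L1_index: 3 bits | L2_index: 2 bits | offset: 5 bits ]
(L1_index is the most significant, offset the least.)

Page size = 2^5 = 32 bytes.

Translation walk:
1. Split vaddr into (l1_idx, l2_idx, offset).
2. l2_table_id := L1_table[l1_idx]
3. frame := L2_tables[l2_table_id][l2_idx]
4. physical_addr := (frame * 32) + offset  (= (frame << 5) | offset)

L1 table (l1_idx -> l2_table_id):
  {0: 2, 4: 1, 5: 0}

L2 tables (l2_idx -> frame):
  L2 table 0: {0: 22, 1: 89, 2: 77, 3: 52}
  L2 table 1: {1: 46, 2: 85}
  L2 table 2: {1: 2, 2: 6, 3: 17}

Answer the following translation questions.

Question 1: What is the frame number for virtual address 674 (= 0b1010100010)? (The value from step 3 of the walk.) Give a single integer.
Answer: 89

Derivation:
vaddr = 674: l1_idx=5, l2_idx=1
L1[5] = 0; L2[0][1] = 89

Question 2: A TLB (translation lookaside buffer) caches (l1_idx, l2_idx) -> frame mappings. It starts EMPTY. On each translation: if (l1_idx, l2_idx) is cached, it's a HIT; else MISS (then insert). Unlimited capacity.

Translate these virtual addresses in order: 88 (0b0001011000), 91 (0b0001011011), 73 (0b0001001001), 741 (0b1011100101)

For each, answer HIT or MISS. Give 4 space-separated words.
vaddr=88: (0,2) not in TLB -> MISS, insert
vaddr=91: (0,2) in TLB -> HIT
vaddr=73: (0,2) in TLB -> HIT
vaddr=741: (5,3) not in TLB -> MISS, insert

Answer: MISS HIT HIT MISS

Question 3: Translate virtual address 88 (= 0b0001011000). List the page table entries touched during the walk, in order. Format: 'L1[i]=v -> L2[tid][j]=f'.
Answer: L1[0]=2 -> L2[2][2]=6

Derivation:
vaddr = 88 = 0b0001011000
Split: l1_idx=0, l2_idx=2, offset=24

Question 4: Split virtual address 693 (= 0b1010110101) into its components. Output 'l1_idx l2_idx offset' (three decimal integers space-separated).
vaddr = 693 = 0b1010110101
  top 3 bits -> l1_idx = 5
  next 2 bits -> l2_idx = 1
  bottom 5 bits -> offset = 21

Answer: 5 1 21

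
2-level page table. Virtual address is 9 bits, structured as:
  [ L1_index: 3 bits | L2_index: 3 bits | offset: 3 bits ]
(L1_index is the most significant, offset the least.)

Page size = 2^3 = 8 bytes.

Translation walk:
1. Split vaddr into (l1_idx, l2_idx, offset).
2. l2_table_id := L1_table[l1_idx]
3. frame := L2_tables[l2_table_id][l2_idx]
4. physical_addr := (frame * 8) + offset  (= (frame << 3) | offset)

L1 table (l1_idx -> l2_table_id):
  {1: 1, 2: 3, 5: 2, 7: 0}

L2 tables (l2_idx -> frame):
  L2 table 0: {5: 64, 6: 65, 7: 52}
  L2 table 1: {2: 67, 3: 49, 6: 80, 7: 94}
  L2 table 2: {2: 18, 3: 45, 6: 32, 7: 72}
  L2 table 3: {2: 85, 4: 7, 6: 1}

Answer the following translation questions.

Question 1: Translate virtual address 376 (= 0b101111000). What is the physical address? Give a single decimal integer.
Answer: 576

Derivation:
vaddr = 376 = 0b101111000
Split: l1_idx=5, l2_idx=7, offset=0
L1[5] = 2
L2[2][7] = 72
paddr = 72 * 8 + 0 = 576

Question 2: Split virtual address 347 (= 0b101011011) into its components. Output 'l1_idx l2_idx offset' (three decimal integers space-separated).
vaddr = 347 = 0b101011011
  top 3 bits -> l1_idx = 5
  next 3 bits -> l2_idx = 3
  bottom 3 bits -> offset = 3

Answer: 5 3 3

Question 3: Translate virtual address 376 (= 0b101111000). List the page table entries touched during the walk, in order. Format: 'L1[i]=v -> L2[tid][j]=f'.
vaddr = 376 = 0b101111000
Split: l1_idx=5, l2_idx=7, offset=0

Answer: L1[5]=2 -> L2[2][7]=72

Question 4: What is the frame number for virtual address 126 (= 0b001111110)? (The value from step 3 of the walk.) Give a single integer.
Answer: 94

Derivation:
vaddr = 126: l1_idx=1, l2_idx=7
L1[1] = 1; L2[1][7] = 94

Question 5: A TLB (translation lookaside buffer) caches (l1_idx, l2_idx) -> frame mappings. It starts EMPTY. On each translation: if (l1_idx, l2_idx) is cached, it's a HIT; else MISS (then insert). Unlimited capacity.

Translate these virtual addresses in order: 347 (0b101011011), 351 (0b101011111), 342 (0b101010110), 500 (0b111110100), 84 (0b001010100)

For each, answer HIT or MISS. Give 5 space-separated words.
Answer: MISS HIT MISS MISS MISS

Derivation:
vaddr=347: (5,3) not in TLB -> MISS, insert
vaddr=351: (5,3) in TLB -> HIT
vaddr=342: (5,2) not in TLB -> MISS, insert
vaddr=500: (7,6) not in TLB -> MISS, insert
vaddr=84: (1,2) not in TLB -> MISS, insert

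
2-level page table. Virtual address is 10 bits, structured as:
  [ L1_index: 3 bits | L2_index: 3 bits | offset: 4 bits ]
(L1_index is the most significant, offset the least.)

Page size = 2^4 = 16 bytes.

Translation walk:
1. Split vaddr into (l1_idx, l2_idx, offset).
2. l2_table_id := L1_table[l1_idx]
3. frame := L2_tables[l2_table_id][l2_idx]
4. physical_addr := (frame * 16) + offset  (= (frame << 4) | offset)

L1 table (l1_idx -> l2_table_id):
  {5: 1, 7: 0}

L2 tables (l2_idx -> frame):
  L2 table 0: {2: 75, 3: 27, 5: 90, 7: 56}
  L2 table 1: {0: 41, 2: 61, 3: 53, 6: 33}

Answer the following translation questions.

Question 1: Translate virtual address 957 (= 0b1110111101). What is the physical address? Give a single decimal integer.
Answer: 445

Derivation:
vaddr = 957 = 0b1110111101
Split: l1_idx=7, l2_idx=3, offset=13
L1[7] = 0
L2[0][3] = 27
paddr = 27 * 16 + 13 = 445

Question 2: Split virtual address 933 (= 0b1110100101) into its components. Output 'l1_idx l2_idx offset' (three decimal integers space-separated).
Answer: 7 2 5

Derivation:
vaddr = 933 = 0b1110100101
  top 3 bits -> l1_idx = 7
  next 3 bits -> l2_idx = 2
  bottom 4 bits -> offset = 5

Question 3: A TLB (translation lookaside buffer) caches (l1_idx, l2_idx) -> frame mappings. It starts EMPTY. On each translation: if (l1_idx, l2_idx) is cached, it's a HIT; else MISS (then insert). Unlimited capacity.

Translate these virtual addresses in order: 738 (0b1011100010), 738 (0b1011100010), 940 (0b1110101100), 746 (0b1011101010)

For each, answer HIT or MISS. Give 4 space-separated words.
Answer: MISS HIT MISS HIT

Derivation:
vaddr=738: (5,6) not in TLB -> MISS, insert
vaddr=738: (5,6) in TLB -> HIT
vaddr=940: (7,2) not in TLB -> MISS, insert
vaddr=746: (5,6) in TLB -> HIT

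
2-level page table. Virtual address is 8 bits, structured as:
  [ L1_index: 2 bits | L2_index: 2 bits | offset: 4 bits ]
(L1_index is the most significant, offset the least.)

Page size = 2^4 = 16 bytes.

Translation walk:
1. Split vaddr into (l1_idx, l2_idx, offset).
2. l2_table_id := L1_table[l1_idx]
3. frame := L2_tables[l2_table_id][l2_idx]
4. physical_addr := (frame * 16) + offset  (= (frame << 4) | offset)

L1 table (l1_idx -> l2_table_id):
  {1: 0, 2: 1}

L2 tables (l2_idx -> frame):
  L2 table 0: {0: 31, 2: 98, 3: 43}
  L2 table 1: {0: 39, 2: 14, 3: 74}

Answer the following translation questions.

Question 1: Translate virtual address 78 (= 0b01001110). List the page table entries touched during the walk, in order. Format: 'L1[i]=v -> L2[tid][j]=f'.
Answer: L1[1]=0 -> L2[0][0]=31

Derivation:
vaddr = 78 = 0b01001110
Split: l1_idx=1, l2_idx=0, offset=14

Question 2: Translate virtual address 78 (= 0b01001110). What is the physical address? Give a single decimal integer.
Answer: 510

Derivation:
vaddr = 78 = 0b01001110
Split: l1_idx=1, l2_idx=0, offset=14
L1[1] = 0
L2[0][0] = 31
paddr = 31 * 16 + 14 = 510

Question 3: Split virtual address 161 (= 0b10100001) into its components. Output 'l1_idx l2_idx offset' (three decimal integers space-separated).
vaddr = 161 = 0b10100001
  top 2 bits -> l1_idx = 2
  next 2 bits -> l2_idx = 2
  bottom 4 bits -> offset = 1

Answer: 2 2 1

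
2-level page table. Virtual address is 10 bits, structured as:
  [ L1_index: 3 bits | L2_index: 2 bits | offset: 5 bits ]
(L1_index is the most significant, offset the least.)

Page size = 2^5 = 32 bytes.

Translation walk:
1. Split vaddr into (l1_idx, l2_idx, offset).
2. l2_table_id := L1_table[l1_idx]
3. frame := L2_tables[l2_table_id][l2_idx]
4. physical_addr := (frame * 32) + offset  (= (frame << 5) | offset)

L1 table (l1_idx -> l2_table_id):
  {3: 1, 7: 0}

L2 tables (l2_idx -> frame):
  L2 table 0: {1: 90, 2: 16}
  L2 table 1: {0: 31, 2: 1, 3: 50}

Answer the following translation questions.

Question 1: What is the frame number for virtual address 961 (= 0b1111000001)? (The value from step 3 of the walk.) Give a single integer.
Answer: 16

Derivation:
vaddr = 961: l1_idx=7, l2_idx=2
L1[7] = 0; L2[0][2] = 16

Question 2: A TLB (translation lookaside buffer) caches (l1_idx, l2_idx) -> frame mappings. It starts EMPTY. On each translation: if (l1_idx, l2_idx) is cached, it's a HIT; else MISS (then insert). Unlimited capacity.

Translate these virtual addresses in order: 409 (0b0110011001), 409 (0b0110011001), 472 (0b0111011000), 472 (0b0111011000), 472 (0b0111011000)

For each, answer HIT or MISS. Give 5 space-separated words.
vaddr=409: (3,0) not in TLB -> MISS, insert
vaddr=409: (3,0) in TLB -> HIT
vaddr=472: (3,2) not in TLB -> MISS, insert
vaddr=472: (3,2) in TLB -> HIT
vaddr=472: (3,2) in TLB -> HIT

Answer: MISS HIT MISS HIT HIT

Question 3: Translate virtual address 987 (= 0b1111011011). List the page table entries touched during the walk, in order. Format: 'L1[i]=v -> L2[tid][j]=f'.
Answer: L1[7]=0 -> L2[0][2]=16

Derivation:
vaddr = 987 = 0b1111011011
Split: l1_idx=7, l2_idx=2, offset=27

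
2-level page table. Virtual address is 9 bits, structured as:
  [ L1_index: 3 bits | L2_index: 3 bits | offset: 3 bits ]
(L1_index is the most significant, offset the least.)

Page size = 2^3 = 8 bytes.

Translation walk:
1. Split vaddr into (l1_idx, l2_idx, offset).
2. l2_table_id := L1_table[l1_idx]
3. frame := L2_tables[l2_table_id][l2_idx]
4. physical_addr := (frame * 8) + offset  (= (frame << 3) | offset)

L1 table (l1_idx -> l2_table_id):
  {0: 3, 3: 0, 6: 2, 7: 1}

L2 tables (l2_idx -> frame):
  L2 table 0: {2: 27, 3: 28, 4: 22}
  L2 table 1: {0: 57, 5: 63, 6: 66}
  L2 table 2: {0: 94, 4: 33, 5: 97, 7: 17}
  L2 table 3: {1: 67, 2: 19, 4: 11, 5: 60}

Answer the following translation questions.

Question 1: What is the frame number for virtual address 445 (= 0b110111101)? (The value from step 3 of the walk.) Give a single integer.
Answer: 17

Derivation:
vaddr = 445: l1_idx=6, l2_idx=7
L1[6] = 2; L2[2][7] = 17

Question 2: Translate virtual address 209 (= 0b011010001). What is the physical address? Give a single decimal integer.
vaddr = 209 = 0b011010001
Split: l1_idx=3, l2_idx=2, offset=1
L1[3] = 0
L2[0][2] = 27
paddr = 27 * 8 + 1 = 217

Answer: 217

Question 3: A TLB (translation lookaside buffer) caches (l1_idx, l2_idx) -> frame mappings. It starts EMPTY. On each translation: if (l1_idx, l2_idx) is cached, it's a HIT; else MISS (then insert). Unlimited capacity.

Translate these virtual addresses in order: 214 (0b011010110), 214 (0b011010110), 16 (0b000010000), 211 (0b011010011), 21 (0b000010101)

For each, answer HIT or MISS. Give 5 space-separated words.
vaddr=214: (3,2) not in TLB -> MISS, insert
vaddr=214: (3,2) in TLB -> HIT
vaddr=16: (0,2) not in TLB -> MISS, insert
vaddr=211: (3,2) in TLB -> HIT
vaddr=21: (0,2) in TLB -> HIT

Answer: MISS HIT MISS HIT HIT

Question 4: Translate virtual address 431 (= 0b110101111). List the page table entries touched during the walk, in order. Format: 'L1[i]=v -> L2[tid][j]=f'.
vaddr = 431 = 0b110101111
Split: l1_idx=6, l2_idx=5, offset=7

Answer: L1[6]=2 -> L2[2][5]=97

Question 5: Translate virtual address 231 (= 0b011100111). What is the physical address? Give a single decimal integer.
Answer: 183

Derivation:
vaddr = 231 = 0b011100111
Split: l1_idx=3, l2_idx=4, offset=7
L1[3] = 0
L2[0][4] = 22
paddr = 22 * 8 + 7 = 183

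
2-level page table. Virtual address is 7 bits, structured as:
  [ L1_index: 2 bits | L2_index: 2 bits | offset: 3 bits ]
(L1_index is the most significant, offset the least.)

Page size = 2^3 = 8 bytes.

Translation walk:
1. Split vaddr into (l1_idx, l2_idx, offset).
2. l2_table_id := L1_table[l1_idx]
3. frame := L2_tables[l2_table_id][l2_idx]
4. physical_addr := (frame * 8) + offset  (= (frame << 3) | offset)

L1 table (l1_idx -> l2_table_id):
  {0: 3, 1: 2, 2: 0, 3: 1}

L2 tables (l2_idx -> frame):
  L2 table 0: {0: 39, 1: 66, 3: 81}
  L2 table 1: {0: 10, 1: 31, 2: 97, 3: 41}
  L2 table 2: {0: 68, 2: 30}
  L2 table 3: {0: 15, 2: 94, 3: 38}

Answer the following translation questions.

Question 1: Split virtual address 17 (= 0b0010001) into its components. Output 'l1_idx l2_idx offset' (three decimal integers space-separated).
Answer: 0 2 1

Derivation:
vaddr = 17 = 0b0010001
  top 2 bits -> l1_idx = 0
  next 2 bits -> l2_idx = 2
  bottom 3 bits -> offset = 1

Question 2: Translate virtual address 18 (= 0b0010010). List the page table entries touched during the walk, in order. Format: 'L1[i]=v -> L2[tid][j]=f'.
vaddr = 18 = 0b0010010
Split: l1_idx=0, l2_idx=2, offset=2

Answer: L1[0]=3 -> L2[3][2]=94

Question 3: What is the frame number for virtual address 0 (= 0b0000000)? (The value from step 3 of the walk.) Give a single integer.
vaddr = 0: l1_idx=0, l2_idx=0
L1[0] = 3; L2[3][0] = 15

Answer: 15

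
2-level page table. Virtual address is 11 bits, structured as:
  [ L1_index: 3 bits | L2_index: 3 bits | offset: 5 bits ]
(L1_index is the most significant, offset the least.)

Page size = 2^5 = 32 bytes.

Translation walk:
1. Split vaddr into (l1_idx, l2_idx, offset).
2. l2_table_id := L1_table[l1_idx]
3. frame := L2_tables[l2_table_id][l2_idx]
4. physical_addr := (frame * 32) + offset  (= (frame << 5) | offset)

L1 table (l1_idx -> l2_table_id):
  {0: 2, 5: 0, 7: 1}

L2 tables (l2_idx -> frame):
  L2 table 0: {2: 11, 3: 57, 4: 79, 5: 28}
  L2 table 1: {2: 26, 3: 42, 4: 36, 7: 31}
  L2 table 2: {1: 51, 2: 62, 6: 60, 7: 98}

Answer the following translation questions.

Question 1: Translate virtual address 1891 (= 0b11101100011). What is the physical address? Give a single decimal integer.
vaddr = 1891 = 0b11101100011
Split: l1_idx=7, l2_idx=3, offset=3
L1[7] = 1
L2[1][3] = 42
paddr = 42 * 32 + 3 = 1347

Answer: 1347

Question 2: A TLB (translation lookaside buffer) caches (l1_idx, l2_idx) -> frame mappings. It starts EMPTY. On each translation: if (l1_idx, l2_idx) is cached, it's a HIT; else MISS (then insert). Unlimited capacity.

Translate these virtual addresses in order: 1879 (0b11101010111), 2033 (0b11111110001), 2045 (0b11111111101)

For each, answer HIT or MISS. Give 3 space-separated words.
vaddr=1879: (7,2) not in TLB -> MISS, insert
vaddr=2033: (7,7) not in TLB -> MISS, insert
vaddr=2045: (7,7) in TLB -> HIT

Answer: MISS MISS HIT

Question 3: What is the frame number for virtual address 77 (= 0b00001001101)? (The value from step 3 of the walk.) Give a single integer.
vaddr = 77: l1_idx=0, l2_idx=2
L1[0] = 2; L2[2][2] = 62

Answer: 62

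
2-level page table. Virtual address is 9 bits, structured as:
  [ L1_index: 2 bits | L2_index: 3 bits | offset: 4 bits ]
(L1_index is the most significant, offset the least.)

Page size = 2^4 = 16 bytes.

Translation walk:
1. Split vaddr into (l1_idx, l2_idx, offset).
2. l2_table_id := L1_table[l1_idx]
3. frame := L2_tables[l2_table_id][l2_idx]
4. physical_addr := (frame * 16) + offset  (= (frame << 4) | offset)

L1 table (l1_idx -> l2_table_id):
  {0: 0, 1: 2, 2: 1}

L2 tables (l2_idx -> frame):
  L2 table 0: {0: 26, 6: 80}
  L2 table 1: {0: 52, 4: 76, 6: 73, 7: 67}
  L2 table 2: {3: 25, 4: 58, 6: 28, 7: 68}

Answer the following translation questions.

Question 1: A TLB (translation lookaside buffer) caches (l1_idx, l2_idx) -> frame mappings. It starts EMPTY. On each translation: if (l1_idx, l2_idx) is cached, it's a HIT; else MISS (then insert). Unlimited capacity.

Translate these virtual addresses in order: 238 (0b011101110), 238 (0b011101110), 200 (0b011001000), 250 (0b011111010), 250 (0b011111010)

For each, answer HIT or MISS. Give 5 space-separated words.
Answer: MISS HIT MISS MISS HIT

Derivation:
vaddr=238: (1,6) not in TLB -> MISS, insert
vaddr=238: (1,6) in TLB -> HIT
vaddr=200: (1,4) not in TLB -> MISS, insert
vaddr=250: (1,7) not in TLB -> MISS, insert
vaddr=250: (1,7) in TLB -> HIT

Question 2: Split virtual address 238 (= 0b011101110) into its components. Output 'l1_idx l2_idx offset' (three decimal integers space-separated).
vaddr = 238 = 0b011101110
  top 2 bits -> l1_idx = 1
  next 3 bits -> l2_idx = 6
  bottom 4 bits -> offset = 14

Answer: 1 6 14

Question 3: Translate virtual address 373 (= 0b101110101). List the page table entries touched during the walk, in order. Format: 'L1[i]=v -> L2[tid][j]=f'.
vaddr = 373 = 0b101110101
Split: l1_idx=2, l2_idx=7, offset=5

Answer: L1[2]=1 -> L2[1][7]=67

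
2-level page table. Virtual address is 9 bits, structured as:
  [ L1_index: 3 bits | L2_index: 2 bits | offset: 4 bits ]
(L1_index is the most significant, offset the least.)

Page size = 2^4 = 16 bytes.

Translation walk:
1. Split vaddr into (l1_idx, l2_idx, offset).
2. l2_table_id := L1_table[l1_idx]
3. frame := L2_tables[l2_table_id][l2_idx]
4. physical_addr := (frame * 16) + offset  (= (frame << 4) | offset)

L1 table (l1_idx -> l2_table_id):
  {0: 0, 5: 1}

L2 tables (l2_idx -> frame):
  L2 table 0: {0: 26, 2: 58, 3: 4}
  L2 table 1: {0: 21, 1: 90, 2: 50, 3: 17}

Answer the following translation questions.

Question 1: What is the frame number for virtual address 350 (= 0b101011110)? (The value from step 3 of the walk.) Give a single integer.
vaddr = 350: l1_idx=5, l2_idx=1
L1[5] = 1; L2[1][1] = 90

Answer: 90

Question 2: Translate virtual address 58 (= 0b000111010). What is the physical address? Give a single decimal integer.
vaddr = 58 = 0b000111010
Split: l1_idx=0, l2_idx=3, offset=10
L1[0] = 0
L2[0][3] = 4
paddr = 4 * 16 + 10 = 74

Answer: 74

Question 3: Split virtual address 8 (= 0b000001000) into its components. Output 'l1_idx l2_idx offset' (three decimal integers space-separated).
Answer: 0 0 8

Derivation:
vaddr = 8 = 0b000001000
  top 3 bits -> l1_idx = 0
  next 2 bits -> l2_idx = 0
  bottom 4 bits -> offset = 8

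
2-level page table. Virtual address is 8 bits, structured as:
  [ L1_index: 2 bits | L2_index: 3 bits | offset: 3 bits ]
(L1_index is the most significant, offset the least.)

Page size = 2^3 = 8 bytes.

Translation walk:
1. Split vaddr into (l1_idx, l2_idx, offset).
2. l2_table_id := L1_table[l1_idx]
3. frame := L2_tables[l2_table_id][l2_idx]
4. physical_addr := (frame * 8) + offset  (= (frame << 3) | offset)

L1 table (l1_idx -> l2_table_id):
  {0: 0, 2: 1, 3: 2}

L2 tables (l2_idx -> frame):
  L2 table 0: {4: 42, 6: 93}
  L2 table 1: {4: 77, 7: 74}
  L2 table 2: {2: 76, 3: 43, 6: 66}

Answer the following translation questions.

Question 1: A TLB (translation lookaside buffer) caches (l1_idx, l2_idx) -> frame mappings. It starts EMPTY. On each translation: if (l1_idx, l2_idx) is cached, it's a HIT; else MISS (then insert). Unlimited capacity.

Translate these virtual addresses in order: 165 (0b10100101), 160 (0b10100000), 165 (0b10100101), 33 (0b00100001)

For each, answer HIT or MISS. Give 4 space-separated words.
vaddr=165: (2,4) not in TLB -> MISS, insert
vaddr=160: (2,4) in TLB -> HIT
vaddr=165: (2,4) in TLB -> HIT
vaddr=33: (0,4) not in TLB -> MISS, insert

Answer: MISS HIT HIT MISS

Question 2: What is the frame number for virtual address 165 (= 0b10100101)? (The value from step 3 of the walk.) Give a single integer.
vaddr = 165: l1_idx=2, l2_idx=4
L1[2] = 1; L2[1][4] = 77

Answer: 77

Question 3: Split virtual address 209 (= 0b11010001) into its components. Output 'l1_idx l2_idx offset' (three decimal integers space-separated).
vaddr = 209 = 0b11010001
  top 2 bits -> l1_idx = 3
  next 3 bits -> l2_idx = 2
  bottom 3 bits -> offset = 1

Answer: 3 2 1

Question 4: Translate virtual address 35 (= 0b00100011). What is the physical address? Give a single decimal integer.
Answer: 339

Derivation:
vaddr = 35 = 0b00100011
Split: l1_idx=0, l2_idx=4, offset=3
L1[0] = 0
L2[0][4] = 42
paddr = 42 * 8 + 3 = 339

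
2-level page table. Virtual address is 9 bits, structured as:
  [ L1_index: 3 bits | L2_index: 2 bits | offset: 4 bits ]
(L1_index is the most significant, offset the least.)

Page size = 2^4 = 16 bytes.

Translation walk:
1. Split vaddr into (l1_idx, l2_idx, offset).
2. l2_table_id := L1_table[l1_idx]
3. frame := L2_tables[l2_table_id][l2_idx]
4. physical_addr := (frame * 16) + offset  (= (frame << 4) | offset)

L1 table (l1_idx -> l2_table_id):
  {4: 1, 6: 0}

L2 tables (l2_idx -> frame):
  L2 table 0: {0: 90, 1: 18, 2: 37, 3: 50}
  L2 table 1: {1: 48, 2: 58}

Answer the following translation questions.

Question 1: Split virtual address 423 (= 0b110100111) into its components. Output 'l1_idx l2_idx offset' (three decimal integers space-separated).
Answer: 6 2 7

Derivation:
vaddr = 423 = 0b110100111
  top 3 bits -> l1_idx = 6
  next 2 bits -> l2_idx = 2
  bottom 4 bits -> offset = 7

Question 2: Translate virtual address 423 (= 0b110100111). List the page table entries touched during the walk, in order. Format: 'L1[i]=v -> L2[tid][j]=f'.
Answer: L1[6]=0 -> L2[0][2]=37

Derivation:
vaddr = 423 = 0b110100111
Split: l1_idx=6, l2_idx=2, offset=7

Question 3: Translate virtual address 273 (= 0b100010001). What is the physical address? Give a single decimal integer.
vaddr = 273 = 0b100010001
Split: l1_idx=4, l2_idx=1, offset=1
L1[4] = 1
L2[1][1] = 48
paddr = 48 * 16 + 1 = 769

Answer: 769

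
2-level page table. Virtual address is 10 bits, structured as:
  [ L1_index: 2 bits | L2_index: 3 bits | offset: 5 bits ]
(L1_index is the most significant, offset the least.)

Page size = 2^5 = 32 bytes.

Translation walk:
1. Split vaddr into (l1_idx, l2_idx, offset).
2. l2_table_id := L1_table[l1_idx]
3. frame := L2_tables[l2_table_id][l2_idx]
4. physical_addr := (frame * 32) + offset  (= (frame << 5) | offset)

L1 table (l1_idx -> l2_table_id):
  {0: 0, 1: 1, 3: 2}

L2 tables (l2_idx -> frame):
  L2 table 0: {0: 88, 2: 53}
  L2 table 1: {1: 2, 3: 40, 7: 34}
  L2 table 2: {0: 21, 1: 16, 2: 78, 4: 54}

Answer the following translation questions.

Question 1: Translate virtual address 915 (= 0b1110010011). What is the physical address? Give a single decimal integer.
vaddr = 915 = 0b1110010011
Split: l1_idx=3, l2_idx=4, offset=19
L1[3] = 2
L2[2][4] = 54
paddr = 54 * 32 + 19 = 1747

Answer: 1747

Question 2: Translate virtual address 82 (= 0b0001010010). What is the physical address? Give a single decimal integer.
Answer: 1714

Derivation:
vaddr = 82 = 0b0001010010
Split: l1_idx=0, l2_idx=2, offset=18
L1[0] = 0
L2[0][2] = 53
paddr = 53 * 32 + 18 = 1714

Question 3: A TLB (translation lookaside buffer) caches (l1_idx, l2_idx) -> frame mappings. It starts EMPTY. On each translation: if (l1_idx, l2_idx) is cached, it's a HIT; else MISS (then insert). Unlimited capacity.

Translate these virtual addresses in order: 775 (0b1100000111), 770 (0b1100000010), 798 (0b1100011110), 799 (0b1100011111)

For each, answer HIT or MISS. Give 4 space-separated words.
Answer: MISS HIT HIT HIT

Derivation:
vaddr=775: (3,0) not in TLB -> MISS, insert
vaddr=770: (3,0) in TLB -> HIT
vaddr=798: (3,0) in TLB -> HIT
vaddr=799: (3,0) in TLB -> HIT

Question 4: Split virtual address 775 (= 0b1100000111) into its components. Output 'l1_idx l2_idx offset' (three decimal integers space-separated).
Answer: 3 0 7

Derivation:
vaddr = 775 = 0b1100000111
  top 2 bits -> l1_idx = 3
  next 3 bits -> l2_idx = 0
  bottom 5 bits -> offset = 7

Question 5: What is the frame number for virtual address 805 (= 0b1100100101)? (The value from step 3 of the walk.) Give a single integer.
Answer: 16

Derivation:
vaddr = 805: l1_idx=3, l2_idx=1
L1[3] = 2; L2[2][1] = 16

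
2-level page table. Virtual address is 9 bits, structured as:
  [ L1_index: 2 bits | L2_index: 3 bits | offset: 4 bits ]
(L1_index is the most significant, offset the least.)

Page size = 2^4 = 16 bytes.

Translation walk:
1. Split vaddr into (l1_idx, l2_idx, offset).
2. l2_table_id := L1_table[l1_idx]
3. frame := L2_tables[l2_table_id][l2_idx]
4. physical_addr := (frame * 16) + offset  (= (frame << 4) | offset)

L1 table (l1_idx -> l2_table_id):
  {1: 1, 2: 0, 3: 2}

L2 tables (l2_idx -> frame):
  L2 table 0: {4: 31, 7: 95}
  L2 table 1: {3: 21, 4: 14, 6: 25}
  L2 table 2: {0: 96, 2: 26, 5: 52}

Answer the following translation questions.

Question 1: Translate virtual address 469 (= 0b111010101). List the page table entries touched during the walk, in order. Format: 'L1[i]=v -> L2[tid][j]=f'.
Answer: L1[3]=2 -> L2[2][5]=52

Derivation:
vaddr = 469 = 0b111010101
Split: l1_idx=3, l2_idx=5, offset=5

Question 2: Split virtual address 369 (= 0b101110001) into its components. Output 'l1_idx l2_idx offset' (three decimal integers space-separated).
Answer: 2 7 1

Derivation:
vaddr = 369 = 0b101110001
  top 2 bits -> l1_idx = 2
  next 3 bits -> l2_idx = 7
  bottom 4 bits -> offset = 1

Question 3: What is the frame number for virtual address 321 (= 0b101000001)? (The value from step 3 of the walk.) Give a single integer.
Answer: 31

Derivation:
vaddr = 321: l1_idx=2, l2_idx=4
L1[2] = 0; L2[0][4] = 31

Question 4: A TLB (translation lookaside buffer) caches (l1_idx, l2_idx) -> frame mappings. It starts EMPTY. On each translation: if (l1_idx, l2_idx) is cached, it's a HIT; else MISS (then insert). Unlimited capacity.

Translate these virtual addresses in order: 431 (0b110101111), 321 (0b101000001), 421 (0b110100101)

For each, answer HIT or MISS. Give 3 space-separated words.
Answer: MISS MISS HIT

Derivation:
vaddr=431: (3,2) not in TLB -> MISS, insert
vaddr=321: (2,4) not in TLB -> MISS, insert
vaddr=421: (3,2) in TLB -> HIT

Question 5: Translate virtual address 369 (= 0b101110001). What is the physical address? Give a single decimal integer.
vaddr = 369 = 0b101110001
Split: l1_idx=2, l2_idx=7, offset=1
L1[2] = 0
L2[0][7] = 95
paddr = 95 * 16 + 1 = 1521

Answer: 1521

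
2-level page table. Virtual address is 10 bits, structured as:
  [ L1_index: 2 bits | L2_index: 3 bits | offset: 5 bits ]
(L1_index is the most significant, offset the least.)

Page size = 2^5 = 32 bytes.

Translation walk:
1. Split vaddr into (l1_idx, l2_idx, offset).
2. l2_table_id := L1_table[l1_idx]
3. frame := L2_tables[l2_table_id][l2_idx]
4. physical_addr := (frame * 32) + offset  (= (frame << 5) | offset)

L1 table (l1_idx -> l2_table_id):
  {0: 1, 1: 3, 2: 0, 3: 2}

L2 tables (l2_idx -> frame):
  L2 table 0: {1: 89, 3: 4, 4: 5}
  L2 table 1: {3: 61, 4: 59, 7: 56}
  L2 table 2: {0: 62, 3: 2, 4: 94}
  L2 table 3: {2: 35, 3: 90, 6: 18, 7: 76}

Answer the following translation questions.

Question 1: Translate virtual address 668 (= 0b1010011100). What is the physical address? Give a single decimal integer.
Answer: 188

Derivation:
vaddr = 668 = 0b1010011100
Split: l1_idx=2, l2_idx=4, offset=28
L1[2] = 0
L2[0][4] = 5
paddr = 5 * 32 + 28 = 188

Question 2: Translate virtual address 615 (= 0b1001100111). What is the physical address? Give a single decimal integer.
vaddr = 615 = 0b1001100111
Split: l1_idx=2, l2_idx=3, offset=7
L1[2] = 0
L2[0][3] = 4
paddr = 4 * 32 + 7 = 135

Answer: 135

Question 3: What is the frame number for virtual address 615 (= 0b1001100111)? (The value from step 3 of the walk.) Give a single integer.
vaddr = 615: l1_idx=2, l2_idx=3
L1[2] = 0; L2[0][3] = 4

Answer: 4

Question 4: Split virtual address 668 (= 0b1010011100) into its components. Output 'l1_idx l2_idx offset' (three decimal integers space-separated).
vaddr = 668 = 0b1010011100
  top 2 bits -> l1_idx = 2
  next 3 bits -> l2_idx = 4
  bottom 5 bits -> offset = 28

Answer: 2 4 28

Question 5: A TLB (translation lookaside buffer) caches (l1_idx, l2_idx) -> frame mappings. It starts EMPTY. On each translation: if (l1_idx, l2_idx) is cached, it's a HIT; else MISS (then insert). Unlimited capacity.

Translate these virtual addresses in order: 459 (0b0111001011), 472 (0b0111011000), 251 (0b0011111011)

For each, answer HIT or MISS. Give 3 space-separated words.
vaddr=459: (1,6) not in TLB -> MISS, insert
vaddr=472: (1,6) in TLB -> HIT
vaddr=251: (0,7) not in TLB -> MISS, insert

Answer: MISS HIT MISS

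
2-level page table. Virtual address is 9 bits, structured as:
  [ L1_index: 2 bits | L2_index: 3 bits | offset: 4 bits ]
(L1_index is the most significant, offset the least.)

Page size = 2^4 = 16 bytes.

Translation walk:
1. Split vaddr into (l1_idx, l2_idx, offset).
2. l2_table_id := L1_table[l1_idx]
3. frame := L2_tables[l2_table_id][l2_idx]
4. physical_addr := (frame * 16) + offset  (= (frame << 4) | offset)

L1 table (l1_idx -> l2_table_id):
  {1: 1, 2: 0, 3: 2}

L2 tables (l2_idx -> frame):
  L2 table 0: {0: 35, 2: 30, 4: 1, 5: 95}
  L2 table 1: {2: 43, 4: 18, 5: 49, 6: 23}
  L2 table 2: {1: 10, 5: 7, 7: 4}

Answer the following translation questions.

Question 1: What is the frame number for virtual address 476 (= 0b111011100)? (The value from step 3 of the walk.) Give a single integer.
Answer: 7

Derivation:
vaddr = 476: l1_idx=3, l2_idx=5
L1[3] = 2; L2[2][5] = 7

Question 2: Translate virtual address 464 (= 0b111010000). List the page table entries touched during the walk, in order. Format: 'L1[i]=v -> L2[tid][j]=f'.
vaddr = 464 = 0b111010000
Split: l1_idx=3, l2_idx=5, offset=0

Answer: L1[3]=2 -> L2[2][5]=7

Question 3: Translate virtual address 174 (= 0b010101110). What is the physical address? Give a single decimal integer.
Answer: 702

Derivation:
vaddr = 174 = 0b010101110
Split: l1_idx=1, l2_idx=2, offset=14
L1[1] = 1
L2[1][2] = 43
paddr = 43 * 16 + 14 = 702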